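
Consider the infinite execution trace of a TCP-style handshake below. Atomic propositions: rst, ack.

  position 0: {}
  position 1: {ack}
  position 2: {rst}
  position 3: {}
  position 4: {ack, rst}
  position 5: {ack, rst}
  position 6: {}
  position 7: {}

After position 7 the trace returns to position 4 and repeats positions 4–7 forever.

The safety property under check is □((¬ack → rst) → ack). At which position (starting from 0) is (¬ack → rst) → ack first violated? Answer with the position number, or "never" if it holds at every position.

2

Check (¬ack → rst) → ack at each position in order: 0 ✓, 1 ✓.
At position 2 the labels are {rst}, so (¬ack → rst) → ack is false there. This is the first violation.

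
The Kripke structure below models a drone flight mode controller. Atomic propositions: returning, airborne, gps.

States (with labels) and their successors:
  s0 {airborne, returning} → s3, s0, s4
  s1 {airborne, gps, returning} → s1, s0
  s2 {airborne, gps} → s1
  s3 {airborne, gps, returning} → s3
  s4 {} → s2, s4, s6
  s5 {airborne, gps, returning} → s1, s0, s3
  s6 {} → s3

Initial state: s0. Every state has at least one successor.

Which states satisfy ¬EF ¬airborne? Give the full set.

{s3}

States satisfying ¬airborne: {s4, s6}.
States satisfying EF ¬airborne: {s0, s1, s2, s4, s5, s6}.
States satisfying ¬EF ¬airborne: {s3}.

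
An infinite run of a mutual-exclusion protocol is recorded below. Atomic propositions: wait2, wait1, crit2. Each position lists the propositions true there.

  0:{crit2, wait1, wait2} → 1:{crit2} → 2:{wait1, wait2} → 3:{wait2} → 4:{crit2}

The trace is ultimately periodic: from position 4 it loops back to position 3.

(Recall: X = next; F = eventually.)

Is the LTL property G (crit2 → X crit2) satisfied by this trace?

No

crit2 → X crit2 must hold at every position from 0 onward. It fails at position 1, so G (crit2 → X crit2) is false.
Positions where crit2 holds: 0, 1, 4.
Check X crit2 at each: 0→ok, 1→fails, 4→fails.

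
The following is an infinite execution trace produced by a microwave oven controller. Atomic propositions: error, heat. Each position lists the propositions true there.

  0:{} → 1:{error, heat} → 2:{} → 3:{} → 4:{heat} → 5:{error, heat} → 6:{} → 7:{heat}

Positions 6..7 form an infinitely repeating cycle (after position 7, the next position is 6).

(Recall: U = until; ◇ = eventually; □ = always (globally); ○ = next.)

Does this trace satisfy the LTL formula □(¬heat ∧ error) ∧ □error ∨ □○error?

No

○error must hold at every position from 0 onward. It fails at position 1, so □○error is false.
At position 0: □(¬heat ∧ error) ∧ □error is false; □○error is false; so □(¬heat ∧ error) ∧ □error ∨ □○error is false.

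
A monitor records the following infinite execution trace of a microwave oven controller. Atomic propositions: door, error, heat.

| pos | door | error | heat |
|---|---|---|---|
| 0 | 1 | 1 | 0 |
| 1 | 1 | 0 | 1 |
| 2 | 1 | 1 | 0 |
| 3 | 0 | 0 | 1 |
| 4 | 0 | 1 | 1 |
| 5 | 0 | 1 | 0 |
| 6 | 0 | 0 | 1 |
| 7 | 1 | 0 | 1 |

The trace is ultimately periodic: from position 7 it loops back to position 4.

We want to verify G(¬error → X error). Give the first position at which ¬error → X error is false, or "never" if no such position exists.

6

Check ¬error → X error at each position in order: 0 ✓, 1 ✓, 2 ✓, 3 ✓, 4 ✓, 5 ✓.
At position 6 the labels are {heat} and the next position 7 has {door, heat}, so ¬error → X error is false there. This is the first violation.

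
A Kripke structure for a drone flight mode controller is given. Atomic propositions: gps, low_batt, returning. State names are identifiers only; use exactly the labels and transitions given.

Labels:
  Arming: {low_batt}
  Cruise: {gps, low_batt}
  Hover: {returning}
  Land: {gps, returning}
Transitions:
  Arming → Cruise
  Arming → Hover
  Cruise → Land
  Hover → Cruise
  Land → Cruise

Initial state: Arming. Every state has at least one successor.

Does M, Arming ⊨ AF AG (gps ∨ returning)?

States satisfying AG (gps ∨ returning): {Cruise, Hover, Land}.
States satisfying AF AG (gps ∨ returning): {Arming, Cruise, Hover, Land}.
Arming ∈ Sat(AF AG (gps ∨ returning)).

Satisfied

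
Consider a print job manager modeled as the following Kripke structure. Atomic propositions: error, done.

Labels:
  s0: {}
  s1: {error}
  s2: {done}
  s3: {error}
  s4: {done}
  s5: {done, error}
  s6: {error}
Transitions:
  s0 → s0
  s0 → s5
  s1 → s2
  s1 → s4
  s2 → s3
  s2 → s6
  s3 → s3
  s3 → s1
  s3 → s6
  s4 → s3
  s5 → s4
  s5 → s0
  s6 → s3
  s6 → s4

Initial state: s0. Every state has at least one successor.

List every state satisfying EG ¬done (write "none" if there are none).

{s0, s3, s6}

States satisfying ¬done: {s0, s1, s3, s6}.
States satisfying EG ¬done: {s0, s3, s6}.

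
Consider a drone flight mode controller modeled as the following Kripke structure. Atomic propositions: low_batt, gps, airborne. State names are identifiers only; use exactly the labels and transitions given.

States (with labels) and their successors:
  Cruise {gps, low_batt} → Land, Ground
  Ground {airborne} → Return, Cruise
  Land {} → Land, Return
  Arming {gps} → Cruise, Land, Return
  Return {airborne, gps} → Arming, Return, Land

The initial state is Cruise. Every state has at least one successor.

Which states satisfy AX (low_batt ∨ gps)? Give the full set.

States satisfying low_batt ∨ gps: {Cruise, Arming, Return}.
States satisfying AX (low_batt ∨ gps): {Ground}.

{Ground}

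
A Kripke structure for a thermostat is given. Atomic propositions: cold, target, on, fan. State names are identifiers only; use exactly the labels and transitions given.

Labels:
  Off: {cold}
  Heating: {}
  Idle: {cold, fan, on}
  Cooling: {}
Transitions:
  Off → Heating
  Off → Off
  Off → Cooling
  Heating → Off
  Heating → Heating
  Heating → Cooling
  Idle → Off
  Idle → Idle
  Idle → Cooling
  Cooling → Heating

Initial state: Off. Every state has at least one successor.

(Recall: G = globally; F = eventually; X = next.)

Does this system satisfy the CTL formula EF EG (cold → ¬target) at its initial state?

Satisfied

States satisfying EG (cold → ¬target): {Off, Heating, Idle, Cooling}.
States satisfying EF EG (cold → ¬target): {Off, Heating, Idle, Cooling}.
Some path from Off reaches a state where EG (cold → ¬target) holds.
Off ∈ Sat(EF EG (cold → ¬target)).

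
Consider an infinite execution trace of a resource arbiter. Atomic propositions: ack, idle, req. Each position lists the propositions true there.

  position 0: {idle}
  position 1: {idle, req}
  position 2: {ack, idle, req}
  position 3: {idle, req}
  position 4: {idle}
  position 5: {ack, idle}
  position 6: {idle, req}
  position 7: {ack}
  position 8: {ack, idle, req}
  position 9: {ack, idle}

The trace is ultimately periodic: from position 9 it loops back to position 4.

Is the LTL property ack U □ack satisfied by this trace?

Walking from position 0: at position 0, □ack has not yet held and ack fails, so ack U □ack is false.

No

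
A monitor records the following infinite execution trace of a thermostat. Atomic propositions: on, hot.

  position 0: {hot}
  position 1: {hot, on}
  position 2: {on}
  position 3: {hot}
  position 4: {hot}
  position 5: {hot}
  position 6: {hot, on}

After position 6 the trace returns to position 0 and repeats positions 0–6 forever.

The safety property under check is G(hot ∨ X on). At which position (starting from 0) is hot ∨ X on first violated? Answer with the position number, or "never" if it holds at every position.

2

Check hot ∨ X on at each position in order: 0 ✓, 1 ✓.
At position 2 the labels are {on} and the next position 3 has {hot}, so hot ∨ X on is false there. This is the first violation.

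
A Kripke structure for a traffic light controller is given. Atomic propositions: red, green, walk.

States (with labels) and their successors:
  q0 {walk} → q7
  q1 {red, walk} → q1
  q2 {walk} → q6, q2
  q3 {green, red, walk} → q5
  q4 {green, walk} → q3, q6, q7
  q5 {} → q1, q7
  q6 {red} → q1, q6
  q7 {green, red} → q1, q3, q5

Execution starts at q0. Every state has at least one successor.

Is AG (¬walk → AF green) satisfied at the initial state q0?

Violated

States satisfying ¬walk → AF green: {q0, q1, q2, q3, q4, q7}.
States satisfying AG (¬walk → AF green): {q1}.
q5 is reachable from q0 and violates ¬walk → AF green, so AG fails at q0.
q0 ∉ Sat(AG (¬walk → AF green)).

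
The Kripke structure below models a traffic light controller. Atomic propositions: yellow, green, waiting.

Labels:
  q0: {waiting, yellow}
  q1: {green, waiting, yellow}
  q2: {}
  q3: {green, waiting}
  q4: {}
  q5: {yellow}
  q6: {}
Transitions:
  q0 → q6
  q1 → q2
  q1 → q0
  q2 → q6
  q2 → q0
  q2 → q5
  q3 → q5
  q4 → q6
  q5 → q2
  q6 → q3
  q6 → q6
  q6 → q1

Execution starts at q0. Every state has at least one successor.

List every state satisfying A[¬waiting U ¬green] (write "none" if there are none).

States satisfying ¬waiting: {q2, q4, q5, q6}.
States satisfying ¬green: {q0, q2, q4, q5, q6}.
States satisfying A[¬waiting U ¬green]: {q0, q2, q4, q5, q6}.

{q0, q2, q4, q5, q6}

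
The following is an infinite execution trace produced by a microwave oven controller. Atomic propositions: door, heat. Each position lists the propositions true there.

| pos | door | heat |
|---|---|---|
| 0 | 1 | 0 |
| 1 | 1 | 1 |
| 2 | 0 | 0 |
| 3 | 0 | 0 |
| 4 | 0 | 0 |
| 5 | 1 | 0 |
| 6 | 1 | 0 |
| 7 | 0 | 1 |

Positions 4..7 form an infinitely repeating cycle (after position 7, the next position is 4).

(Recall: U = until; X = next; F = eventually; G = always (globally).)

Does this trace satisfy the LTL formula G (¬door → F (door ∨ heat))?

Holds

¬door → F (door ∨ heat) holds at every position 0..7, and those are all positions ever visited, so G (¬door → F (door ∨ heat)) holds.
Positions where ¬door holds: 2, 3, 4, 7.
Check F (door ∨ heat) at each: 2→ok, 3→ok, 4→ok, 7→ok.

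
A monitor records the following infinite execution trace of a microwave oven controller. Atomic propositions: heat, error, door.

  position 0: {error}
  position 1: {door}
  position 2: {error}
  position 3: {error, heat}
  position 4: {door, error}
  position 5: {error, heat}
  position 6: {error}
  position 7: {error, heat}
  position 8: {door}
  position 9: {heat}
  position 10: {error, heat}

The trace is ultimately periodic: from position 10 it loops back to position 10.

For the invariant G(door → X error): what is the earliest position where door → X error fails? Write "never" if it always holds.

Check door → X error at each position in order: 0 ✓, 1 ✓, 2 ✓, 3 ✓, 4 ✓, 5 ✓, 6 ✓, 7 ✓.
At position 8 the labels are {door} and the next position 9 has {heat}, so door → X error is false there. This is the first violation.

8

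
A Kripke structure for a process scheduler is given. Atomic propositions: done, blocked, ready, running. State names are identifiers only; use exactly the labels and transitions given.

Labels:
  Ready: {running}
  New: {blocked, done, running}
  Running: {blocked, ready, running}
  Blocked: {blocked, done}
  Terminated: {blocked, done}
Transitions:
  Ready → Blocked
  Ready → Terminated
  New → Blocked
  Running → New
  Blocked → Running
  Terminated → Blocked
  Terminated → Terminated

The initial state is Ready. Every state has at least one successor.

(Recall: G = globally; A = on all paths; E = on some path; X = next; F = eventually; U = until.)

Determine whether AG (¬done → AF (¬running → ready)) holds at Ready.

States satisfying ¬done → AF (¬running → ready): {Ready, New, Running, Blocked, Terminated}.
States satisfying AG (¬done → AF (¬running → ready)): {Ready, New, Running, Blocked, Terminated}.
Every state reachable from Ready satisfies ¬done → AF (¬running → ready).
Ready ∈ Sat(AG (¬done → AF (¬running → ready))).

Satisfied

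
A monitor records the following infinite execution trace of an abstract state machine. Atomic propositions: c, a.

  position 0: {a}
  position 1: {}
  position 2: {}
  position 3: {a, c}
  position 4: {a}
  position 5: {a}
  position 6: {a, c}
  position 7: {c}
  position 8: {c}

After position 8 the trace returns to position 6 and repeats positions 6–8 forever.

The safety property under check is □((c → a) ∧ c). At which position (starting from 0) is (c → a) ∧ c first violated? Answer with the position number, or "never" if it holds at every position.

At position 0 the labels are {a}, so (c → a) ∧ c is false there. This is the first violation.

0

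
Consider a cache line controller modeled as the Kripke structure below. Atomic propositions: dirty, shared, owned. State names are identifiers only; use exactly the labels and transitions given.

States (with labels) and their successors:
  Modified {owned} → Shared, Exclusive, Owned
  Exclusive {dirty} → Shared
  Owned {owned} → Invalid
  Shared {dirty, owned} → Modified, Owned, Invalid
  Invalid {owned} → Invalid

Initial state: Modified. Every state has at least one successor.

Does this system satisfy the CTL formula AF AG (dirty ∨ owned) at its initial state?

Holds

States satisfying AG (dirty ∨ owned): {Modified, Exclusive, Owned, Shared, Invalid}.
States satisfying AF AG (dirty ∨ owned): {Modified, Exclusive, Owned, Shared, Invalid}.
Modified ∈ Sat(AF AG (dirty ∨ owned)).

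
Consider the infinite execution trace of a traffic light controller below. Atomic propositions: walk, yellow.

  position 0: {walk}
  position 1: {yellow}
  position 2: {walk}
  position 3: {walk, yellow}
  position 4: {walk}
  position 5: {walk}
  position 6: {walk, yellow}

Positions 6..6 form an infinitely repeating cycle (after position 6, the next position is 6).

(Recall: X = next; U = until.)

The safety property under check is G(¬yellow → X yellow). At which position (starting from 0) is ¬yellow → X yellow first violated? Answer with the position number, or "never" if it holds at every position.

4

Check ¬yellow → X yellow at each position in order: 0 ✓, 1 ✓, 2 ✓, 3 ✓.
At position 4 the labels are {walk} and the next position 5 has {walk}, so ¬yellow → X yellow is false there. This is the first violation.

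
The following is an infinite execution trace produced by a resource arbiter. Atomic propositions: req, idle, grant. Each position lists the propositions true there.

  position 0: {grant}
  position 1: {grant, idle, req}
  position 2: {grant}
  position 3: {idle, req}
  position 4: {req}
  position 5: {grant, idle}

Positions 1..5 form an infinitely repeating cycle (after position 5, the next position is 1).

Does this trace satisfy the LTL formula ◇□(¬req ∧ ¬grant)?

□(¬req ∧ ¬grant) is false at every position 0..5, so it never becomes true and ◇□(¬req ∧ ¬grant) fails.

Does not hold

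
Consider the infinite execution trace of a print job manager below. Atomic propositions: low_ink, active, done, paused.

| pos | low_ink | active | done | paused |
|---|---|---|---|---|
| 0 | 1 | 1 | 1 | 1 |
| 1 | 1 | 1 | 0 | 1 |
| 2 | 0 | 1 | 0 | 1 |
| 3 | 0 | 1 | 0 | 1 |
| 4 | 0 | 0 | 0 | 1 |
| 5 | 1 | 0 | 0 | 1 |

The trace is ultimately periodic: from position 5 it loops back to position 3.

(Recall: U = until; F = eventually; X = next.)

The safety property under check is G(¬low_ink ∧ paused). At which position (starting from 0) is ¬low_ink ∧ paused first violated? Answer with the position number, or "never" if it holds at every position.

At position 0 the labels are {active, done, low_ink, paused}, so ¬low_ink ∧ paused is false there. This is the first violation.

0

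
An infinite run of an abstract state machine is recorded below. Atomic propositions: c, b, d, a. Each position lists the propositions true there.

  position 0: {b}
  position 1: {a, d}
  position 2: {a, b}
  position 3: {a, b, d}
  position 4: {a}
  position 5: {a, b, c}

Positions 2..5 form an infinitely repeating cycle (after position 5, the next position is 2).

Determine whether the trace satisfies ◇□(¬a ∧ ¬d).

□(¬a ∧ ¬d) is false at every position 0..5, so it never becomes true and ◇□(¬a ∧ ¬d) fails.

Violated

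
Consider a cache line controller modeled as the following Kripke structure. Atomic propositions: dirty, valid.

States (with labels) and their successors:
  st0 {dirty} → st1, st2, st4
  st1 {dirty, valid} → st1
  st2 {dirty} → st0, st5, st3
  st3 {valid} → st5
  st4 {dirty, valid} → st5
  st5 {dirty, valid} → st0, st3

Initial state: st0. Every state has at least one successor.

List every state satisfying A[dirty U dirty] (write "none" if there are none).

States satisfying dirty: {st0, st1, st2, st4, st5}.
States satisfying A[dirty U dirty]: {st0, st1, st2, st4, st5}.

{st0, st1, st2, st4, st5}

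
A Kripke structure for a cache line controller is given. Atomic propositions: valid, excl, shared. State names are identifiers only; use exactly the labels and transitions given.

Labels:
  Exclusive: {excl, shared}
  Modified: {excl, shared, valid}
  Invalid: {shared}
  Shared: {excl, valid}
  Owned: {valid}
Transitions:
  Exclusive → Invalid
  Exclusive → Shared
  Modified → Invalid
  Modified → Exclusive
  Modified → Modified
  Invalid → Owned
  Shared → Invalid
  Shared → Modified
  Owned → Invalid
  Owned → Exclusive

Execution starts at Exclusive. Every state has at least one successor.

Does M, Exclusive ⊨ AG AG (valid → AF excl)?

No

States satisfying AG (valid → AF excl): ∅.
States satisfying AG AG (valid → AF excl): ∅.
Exclusive is reachable from Exclusive and violates AG (valid → AF excl), so AG fails at Exclusive.
Exclusive ∉ Sat(AG AG (valid → AF excl)).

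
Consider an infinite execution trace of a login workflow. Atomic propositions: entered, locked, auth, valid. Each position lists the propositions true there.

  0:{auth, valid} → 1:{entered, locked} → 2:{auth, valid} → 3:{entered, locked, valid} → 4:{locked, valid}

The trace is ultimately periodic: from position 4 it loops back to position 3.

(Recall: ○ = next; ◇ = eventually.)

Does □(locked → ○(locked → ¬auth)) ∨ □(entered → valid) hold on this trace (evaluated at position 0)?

locked → ○(locked → ¬auth) holds at every position 0..4, and those are all positions ever visited, so □(locked → ○(locked → ¬auth)) holds.
Positions where locked holds: 1, 3, 4.
Check ○(locked → ¬auth) at each: 1→ok, 3→ok, 4→ok.
entered → valid must hold at every position from 0 onward. It fails at position 1, so □(entered → valid) is false.
Positions where entered holds: 1, 3.
Check valid at each: 1→fails, 3→ok.
At position 0: □(locked → ○(locked → ¬auth)) is true; □(entered → valid) is false; so □(locked → ○(locked → ¬auth)) ∨ □(entered → valid) is true.

Satisfied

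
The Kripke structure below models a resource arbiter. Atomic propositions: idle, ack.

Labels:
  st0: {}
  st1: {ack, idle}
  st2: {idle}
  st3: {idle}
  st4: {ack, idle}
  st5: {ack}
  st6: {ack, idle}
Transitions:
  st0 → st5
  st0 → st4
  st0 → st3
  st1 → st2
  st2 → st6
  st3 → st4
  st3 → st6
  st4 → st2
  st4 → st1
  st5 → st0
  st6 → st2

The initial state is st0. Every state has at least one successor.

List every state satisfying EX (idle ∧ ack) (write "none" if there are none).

{st0, st2, st3, st4}

States satisfying idle ∧ ack: {st1, st4, st6}.
States satisfying EX (idle ∧ ack): {st0, st2, st3, st4}.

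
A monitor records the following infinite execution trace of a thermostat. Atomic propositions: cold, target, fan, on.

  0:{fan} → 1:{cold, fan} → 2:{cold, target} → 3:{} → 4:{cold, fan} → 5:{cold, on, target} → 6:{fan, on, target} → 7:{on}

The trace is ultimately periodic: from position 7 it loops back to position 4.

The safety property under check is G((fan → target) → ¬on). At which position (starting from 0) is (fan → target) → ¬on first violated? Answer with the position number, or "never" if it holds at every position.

Check (fan → target) → ¬on at each position in order: 0 ✓, 1 ✓, 2 ✓, 3 ✓, 4 ✓.
At position 5 the labels are {cold, on, target}, so (fan → target) → ¬on is false there. This is the first violation.

5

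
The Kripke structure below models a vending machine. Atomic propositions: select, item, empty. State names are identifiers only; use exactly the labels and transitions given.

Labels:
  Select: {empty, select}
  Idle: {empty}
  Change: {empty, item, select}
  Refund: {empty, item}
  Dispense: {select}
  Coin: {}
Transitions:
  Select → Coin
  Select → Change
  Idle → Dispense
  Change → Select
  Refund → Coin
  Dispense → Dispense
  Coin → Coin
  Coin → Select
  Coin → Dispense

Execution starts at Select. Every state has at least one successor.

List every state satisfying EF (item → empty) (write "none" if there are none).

States satisfying item → empty: {Select, Idle, Change, Refund, Dispense, Coin}.
States satisfying EF (item → empty): {Select, Idle, Change, Refund, Dispense, Coin}.

{Select, Idle, Change, Refund, Dispense, Coin}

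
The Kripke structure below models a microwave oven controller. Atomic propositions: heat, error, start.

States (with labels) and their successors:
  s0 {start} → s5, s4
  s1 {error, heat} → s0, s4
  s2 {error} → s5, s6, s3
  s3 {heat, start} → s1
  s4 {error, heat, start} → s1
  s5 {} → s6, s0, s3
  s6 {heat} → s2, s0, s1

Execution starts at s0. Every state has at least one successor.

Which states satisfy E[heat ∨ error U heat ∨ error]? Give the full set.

States satisfying heat ∨ error: {s1, s2, s3, s4, s6}.
States satisfying E[heat ∨ error U heat ∨ error]: {s1, s2, s3, s4, s6}.

{s1, s2, s3, s4, s6}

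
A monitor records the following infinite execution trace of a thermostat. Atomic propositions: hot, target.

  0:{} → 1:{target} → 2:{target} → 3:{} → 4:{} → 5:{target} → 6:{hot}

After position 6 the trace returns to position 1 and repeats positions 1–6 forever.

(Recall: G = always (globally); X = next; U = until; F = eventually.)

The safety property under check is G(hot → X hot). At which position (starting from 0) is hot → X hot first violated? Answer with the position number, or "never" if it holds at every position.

6

Check hot → X hot at each position in order: 0 ✓, 1 ✓, 2 ✓, 3 ✓, 4 ✓, 5 ✓.
At position 6 the labels are {hot} and the next position 1 has {target}, so hot → X hot is false there. This is the first violation.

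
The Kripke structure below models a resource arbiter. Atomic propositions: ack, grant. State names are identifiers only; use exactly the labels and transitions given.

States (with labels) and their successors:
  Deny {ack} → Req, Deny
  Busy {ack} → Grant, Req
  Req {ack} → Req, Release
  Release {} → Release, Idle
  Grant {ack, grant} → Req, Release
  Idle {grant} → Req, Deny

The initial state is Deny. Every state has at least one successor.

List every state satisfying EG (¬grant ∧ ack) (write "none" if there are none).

{Deny, Busy, Req}

States satisfying ¬grant ∧ ack: {Deny, Busy, Req}.
States satisfying EG (¬grant ∧ ack): {Deny, Busy, Req}.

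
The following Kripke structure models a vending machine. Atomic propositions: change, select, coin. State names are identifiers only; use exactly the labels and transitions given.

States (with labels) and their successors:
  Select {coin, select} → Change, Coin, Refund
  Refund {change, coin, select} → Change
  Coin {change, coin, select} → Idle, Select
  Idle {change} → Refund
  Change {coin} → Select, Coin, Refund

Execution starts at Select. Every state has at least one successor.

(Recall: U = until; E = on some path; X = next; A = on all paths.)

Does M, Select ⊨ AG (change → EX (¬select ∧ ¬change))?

Does not hold

States satisfying change → EX (¬select ∧ ¬change): {Select, Refund, Change}.
States satisfying AG (change → EX (¬select ∧ ¬change)): ∅.
Coin is reachable from Select and violates change → EX (¬select ∧ ¬change), so AG fails at Select.
Select ∉ Sat(AG (change → EX (¬select ∧ ¬change))).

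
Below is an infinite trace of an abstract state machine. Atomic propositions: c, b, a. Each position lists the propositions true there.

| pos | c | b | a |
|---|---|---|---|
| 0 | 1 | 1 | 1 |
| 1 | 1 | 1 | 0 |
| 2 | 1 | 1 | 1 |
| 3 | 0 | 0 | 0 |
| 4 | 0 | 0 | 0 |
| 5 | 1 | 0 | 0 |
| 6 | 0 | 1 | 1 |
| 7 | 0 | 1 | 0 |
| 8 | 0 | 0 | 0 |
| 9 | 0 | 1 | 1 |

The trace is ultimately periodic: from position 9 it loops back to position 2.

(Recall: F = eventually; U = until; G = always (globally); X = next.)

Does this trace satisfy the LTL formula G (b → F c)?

Holds

b → F c holds at every position 0..9, and those are all positions ever visited, so G (b → F c) holds.
Positions where b holds: 0, 1, 2, 6, 7, 9.
Check F c at each: 0→ok, 1→ok, 2→ok, 6→ok, 7→ok, 9→ok.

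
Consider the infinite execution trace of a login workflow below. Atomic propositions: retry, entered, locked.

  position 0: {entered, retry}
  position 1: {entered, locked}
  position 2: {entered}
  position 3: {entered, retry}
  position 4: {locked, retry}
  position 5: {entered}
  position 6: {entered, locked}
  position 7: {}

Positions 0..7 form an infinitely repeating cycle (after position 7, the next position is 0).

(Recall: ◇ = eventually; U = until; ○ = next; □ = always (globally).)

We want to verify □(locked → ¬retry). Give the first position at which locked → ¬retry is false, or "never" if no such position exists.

Check locked → ¬retry at each position in order: 0 ✓, 1 ✓, 2 ✓, 3 ✓.
At position 4 the labels are {locked, retry}, so locked → ¬retry is false there. This is the first violation.

4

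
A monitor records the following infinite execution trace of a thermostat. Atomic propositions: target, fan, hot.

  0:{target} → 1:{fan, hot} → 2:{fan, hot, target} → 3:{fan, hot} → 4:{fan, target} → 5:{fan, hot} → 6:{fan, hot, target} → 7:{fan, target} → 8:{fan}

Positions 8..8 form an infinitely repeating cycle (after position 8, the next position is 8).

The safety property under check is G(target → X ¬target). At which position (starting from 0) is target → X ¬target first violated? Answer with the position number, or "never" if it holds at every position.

6

Check target → X ¬target at each position in order: 0 ✓, 1 ✓, 2 ✓, 3 ✓, 4 ✓, 5 ✓.
At position 6 the labels are {fan, hot, target} and the next position 7 has {fan, target}, so target → X ¬target is false there. This is the first violation.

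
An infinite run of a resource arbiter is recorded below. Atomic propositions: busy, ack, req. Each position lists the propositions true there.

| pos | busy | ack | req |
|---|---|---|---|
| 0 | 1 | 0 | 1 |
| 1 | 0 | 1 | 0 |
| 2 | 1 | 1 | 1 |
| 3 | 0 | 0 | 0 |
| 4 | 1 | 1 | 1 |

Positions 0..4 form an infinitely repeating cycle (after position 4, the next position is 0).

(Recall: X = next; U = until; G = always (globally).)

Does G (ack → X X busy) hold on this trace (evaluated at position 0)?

Does not hold

ack → X X busy must hold at every position from 0 onward. It fails at position 1, so G (ack → X X busy) is false.
Positions where ack holds: 1, 2, 4.
Check X X busy at each: 1→fails, 2→ok, 4→fails.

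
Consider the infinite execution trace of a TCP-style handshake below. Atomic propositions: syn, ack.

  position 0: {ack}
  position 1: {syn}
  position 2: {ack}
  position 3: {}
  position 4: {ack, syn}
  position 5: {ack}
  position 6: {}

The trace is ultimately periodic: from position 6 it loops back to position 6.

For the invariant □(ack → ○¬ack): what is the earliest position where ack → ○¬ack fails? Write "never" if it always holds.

4

Check ack → ○¬ack at each position in order: 0 ✓, 1 ✓, 2 ✓, 3 ✓.
At position 4 the labels are {ack, syn} and the next position 5 has {ack}, so ack → ○¬ack is false there. This is the first violation.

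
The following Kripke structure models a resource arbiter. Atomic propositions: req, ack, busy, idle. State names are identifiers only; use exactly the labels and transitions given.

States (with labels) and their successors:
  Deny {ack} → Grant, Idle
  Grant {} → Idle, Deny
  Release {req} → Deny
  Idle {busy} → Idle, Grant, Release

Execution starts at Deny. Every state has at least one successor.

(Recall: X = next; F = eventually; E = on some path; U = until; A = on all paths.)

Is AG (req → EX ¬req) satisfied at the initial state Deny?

States satisfying req → EX ¬req: {Deny, Grant, Release, Idle}.
States satisfying AG (req → EX ¬req): {Deny, Grant, Release, Idle}.
Every state reachable from Deny satisfies req → EX ¬req.
Deny ∈ Sat(AG (req → EX ¬req)).

Yes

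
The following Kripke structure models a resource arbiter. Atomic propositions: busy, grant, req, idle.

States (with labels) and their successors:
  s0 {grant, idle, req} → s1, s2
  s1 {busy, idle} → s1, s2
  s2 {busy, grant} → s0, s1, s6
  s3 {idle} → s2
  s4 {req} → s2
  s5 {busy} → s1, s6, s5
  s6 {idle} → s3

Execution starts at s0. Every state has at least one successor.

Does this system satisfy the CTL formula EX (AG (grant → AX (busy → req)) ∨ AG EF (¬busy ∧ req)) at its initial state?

Yes

States satisfying AG (grant → AX (busy → req)) ∨ AG EF (¬busy ∧ req): {s0, s1, s2, s3, s4, s5, s6}.
States satisfying EX (AG (grant → AX (busy → req)) ∨ AG EF (¬busy ∧ req)): {s0, s1, s2, s3, s4, s5, s6}.
s0 ∈ Sat(EX (AG (grant → AX (busy → req)) ∨ AG EF (¬busy ∧ req))).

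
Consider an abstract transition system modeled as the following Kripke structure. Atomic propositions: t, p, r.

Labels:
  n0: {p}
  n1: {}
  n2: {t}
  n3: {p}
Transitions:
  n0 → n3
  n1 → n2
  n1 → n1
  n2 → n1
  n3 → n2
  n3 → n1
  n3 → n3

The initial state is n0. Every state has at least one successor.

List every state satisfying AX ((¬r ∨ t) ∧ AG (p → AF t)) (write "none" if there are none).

{n1, n2}

States satisfying (¬r ∨ t) ∧ AG (p → AF t): {n1, n2}.
States satisfying AX ((¬r ∨ t) ∧ AG (p → AF t)): {n1, n2}.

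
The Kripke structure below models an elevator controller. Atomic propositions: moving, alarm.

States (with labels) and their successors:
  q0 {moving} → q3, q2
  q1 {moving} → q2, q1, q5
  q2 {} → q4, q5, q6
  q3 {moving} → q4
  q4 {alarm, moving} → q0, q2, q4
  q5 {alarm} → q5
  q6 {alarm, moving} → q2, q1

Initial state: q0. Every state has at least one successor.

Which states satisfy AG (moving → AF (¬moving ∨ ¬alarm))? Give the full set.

{q5}

States satisfying moving → AF (¬moving ∨ ¬alarm): {q0, q1, q2, q3, q5, q6}.
States satisfying AG (moving → AF (¬moving ∨ ¬alarm)): {q5}.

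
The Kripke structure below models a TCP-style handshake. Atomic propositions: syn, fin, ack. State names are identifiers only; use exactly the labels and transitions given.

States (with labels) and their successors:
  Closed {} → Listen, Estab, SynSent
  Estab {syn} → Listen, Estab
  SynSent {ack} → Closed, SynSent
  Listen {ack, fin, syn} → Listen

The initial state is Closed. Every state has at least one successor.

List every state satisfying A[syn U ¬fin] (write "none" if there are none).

States satisfying syn: {Estab, Listen}.
States satisfying ¬fin: {Closed, Estab, SynSent}.
States satisfying A[syn U ¬fin]: {Closed, Estab, SynSent}.

{Closed, Estab, SynSent}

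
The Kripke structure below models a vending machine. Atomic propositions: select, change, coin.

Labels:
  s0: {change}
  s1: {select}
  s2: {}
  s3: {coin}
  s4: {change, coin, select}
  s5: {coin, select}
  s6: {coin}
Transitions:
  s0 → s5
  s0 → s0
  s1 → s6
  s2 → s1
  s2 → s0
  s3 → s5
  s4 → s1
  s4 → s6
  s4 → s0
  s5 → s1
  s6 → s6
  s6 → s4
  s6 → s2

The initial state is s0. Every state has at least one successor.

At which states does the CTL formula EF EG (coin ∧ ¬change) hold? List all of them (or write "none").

States satisfying EG (coin ∧ ¬change): {s6}.
States satisfying EF EG (coin ∧ ¬change): {s0, s1, s2, s3, s4, s5, s6}.

{s0, s1, s2, s3, s4, s5, s6}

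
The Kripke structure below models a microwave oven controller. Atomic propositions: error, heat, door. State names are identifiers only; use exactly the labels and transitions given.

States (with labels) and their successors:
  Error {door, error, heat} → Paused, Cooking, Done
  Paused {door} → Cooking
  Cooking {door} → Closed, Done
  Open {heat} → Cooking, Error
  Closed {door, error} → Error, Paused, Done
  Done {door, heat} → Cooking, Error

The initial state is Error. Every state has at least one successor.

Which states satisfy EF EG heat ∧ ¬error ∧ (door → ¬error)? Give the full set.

States satisfying EG heat: {Error, Open, Done}.
States satisfying EF EG heat: {Error, Paused, Cooking, Open, Closed, Done}.
States satisfying ¬error: {Paused, Cooking, Open, Done}.
States satisfying door → ¬error: {Paused, Cooking, Open, Done}.
States satisfying ¬error ∧ (door → ¬error): {Paused, Cooking, Open, Done}.
States satisfying EF EG heat ∧ ¬error ∧ (door → ¬error): {Paused, Cooking, Open, Done}.

{Paused, Cooking, Open, Done}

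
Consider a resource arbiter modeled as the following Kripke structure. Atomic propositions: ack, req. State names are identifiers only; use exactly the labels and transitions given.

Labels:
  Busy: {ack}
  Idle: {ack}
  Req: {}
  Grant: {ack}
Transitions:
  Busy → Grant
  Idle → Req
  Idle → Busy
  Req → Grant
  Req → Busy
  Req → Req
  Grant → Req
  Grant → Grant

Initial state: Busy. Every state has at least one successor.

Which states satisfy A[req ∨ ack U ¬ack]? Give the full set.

{Req}

States satisfying req ∨ ack: {Busy, Idle, Grant}.
States satisfying ¬ack: {Req}.
States satisfying A[req ∨ ack U ¬ack]: {Req}.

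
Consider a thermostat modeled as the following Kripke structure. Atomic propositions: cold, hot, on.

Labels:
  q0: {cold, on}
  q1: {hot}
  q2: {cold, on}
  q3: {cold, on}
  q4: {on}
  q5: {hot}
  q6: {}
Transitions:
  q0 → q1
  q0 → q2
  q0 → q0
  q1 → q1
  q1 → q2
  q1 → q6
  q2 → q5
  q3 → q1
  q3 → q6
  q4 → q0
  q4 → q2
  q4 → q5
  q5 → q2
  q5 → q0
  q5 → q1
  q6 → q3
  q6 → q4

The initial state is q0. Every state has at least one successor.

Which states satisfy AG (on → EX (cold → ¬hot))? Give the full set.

States satisfying on → EX (cold → ¬hot): {q0, q1, q2, q3, q4, q5, q6}.
States satisfying AG (on → EX (cold → ¬hot)): {q0, q1, q2, q3, q4, q5, q6}.

{q0, q1, q2, q3, q4, q5, q6}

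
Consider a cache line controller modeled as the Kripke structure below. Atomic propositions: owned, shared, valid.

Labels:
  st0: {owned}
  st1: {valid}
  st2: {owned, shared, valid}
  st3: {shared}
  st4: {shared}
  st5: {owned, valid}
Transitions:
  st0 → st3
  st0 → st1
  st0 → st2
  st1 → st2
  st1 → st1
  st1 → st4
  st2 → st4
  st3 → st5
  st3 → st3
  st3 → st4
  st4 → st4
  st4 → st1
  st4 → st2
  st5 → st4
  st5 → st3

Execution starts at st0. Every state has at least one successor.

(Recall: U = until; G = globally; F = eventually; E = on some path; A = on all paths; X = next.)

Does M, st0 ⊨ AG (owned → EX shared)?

States satisfying owned → EX shared: {st0, st1, st2, st3, st4, st5}.
States satisfying AG (owned → EX shared): {st0, st1, st2, st3, st4, st5}.
Every state reachable from st0 satisfies owned → EX shared.
st0 ∈ Sat(AG (owned → EX shared)).

Holds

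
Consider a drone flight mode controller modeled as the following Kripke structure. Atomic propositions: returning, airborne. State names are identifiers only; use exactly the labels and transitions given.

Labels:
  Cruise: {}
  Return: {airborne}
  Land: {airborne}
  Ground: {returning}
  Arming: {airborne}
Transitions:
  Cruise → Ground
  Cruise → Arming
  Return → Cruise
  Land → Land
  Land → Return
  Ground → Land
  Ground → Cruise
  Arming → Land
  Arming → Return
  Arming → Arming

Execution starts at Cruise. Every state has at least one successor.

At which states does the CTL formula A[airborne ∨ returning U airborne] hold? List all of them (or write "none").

{Return, Land, Arming}

States satisfying airborne ∨ returning: {Return, Land, Ground, Arming}.
States satisfying airborne: {Return, Land, Arming}.
States satisfying A[airborne ∨ returning U airborne]: {Return, Land, Arming}.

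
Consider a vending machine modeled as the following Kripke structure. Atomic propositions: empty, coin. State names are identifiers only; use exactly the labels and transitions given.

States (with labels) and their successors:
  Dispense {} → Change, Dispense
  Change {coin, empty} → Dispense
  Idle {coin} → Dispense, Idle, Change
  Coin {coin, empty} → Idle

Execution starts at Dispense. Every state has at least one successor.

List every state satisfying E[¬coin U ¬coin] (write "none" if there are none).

{Dispense}

States satisfying ¬coin: {Dispense}.
States satisfying E[¬coin U ¬coin]: {Dispense}.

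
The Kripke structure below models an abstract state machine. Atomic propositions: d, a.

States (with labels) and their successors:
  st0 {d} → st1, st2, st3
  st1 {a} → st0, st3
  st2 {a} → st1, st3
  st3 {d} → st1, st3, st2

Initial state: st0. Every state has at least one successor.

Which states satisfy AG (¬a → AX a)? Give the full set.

none

States satisfying ¬a → AX a: {st1, st2}.
States satisfying AG (¬a → AX a): ∅.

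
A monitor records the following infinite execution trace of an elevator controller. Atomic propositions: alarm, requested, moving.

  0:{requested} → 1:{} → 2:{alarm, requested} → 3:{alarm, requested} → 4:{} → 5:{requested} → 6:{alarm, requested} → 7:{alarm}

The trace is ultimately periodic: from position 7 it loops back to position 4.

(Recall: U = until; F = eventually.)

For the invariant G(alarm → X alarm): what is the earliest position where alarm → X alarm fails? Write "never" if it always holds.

Check alarm → X alarm at each position in order: 0 ✓, 1 ✓, 2 ✓.
At position 3 the labels are {alarm, requested} and the next position 4 has {}, so alarm → X alarm is false there. This is the first violation.

3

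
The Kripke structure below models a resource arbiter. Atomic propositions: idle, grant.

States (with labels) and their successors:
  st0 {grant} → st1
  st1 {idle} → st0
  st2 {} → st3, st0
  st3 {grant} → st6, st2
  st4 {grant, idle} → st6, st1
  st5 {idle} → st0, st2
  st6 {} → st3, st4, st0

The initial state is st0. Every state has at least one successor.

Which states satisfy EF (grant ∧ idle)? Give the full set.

States satisfying grant ∧ idle: {st4}.
States satisfying EF (grant ∧ idle): {st2, st3, st4, st5, st6}.

{st2, st3, st4, st5, st6}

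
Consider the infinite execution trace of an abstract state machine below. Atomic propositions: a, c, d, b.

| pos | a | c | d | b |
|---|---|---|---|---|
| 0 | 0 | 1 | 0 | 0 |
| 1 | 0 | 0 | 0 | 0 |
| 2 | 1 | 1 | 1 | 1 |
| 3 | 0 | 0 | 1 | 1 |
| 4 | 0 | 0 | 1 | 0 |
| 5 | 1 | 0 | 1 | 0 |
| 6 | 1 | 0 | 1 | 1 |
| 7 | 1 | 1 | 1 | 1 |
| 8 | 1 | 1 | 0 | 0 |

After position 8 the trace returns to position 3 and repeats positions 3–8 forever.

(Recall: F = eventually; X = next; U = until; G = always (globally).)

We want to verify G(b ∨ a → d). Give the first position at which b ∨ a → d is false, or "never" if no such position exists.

Check b ∨ a → d at each position in order: 0 ✓, 1 ✓, 2 ✓, 3 ✓, 4 ✓, 5 ✓, 6 ✓, 7 ✓.
At position 8 the labels are {a, c}, so b ∨ a → d is false there. This is the first violation.

8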